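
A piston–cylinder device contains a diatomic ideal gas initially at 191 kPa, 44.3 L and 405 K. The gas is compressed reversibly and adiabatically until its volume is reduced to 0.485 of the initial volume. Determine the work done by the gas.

-7100 J

n = P₁V₁/(RT₁) = 191×44.3/(8.314×405) = 2.51 mol.
Adiabatic: TV^(γ−1) = const ⇒ T₂ = 405×(2.06)^0.400 = 541 K; PV^γ = const ⇒ P₂ = 526 kPa.
ΔU = nCvΔT = 2.51×20.8×(541−405) = 7100 J.
Q = 0 for an adiabatic process, so W = −ΔU = -7100 J.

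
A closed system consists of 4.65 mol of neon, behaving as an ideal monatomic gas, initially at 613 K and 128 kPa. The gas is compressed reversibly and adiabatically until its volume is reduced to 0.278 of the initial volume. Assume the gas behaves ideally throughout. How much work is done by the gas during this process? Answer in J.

V₁ = nRT₁/P₁ = 4.65×8.314×613/128 = 185 L.
Adiabatic: TV^(γ−1) = const ⇒ T₂ = 613×(3.60)^0.667 = 1440 K; PV^γ = const ⇒ P₂ = 1080 kPa.
ΔU = nCvΔT = 4.65×12.5×(1440−613) = 47900 J.
Q = 0 for an adiabatic process, so W = −ΔU = -47900 J.

-47900 J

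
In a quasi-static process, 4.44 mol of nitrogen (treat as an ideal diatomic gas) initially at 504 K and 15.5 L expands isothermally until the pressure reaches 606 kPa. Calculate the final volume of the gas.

P₁ = nRT₁/V₁ = 4.44×8.314×504/15.5 = 1200 kPa.
Isothermal: T stays 504 K; PV = const ⇒ V₂ = 30.7 L, P₂ = 606 kPa.

30.7 L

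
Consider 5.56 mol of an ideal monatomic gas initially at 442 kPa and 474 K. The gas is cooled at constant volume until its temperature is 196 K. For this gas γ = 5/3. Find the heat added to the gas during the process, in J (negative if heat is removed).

-19300 J

V₁ = nRT₁/P₁ = 5.56×8.314×474/442 = 49.6 L.
Isochoric: V stays 49.6 L; P/T = const ⇒ T₂ = 196 K, P₂ = 183 kPa.
W = 0 (no volume change).
ΔU = nCvΔT = 5.56×12.5×(196−474) = -19300 J.
Q = ΔU = -19300 J.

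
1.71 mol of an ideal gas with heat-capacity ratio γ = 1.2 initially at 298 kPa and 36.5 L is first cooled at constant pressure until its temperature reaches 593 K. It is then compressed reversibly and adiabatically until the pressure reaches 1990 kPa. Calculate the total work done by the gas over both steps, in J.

-18100 J

T₁ = P₁V₁/(nR) = 298×36.5/(1.71×8.314) = 765 K.
Step 1 — Isobaric: P stays 298 kPa; V/T = const ⇒ T₂ = 593 K, V₂ = 28.3 L.
W = PΔV = 298×(28.3−36.5) kPa·L = -2450 J.
ΔU = nCvΔT = 1.71×41.6×(593−765) = -12200 J.
Q = ΔU + W = nCpΔT = -14700 J.
State after step 1: P = 298 kPa, V = 28.3 L, T = 593 K.
Step 2 — Adiabatic: T₂/T₁ = (P₂/P₁)^((γ−1)/γ) ⇒ T₂ = 593×(6.68)^0.167 = 814 K; V₂ = 5.81 L.
ΔU = nCvΔT = 1.71×41.6×(814−593) = 15700 J.
Q = 0 for an adiabatic process, so W = −ΔU = -15700 J.
Net over both steps: W = -18100 J, Q = -14700 J, ΔU = 3460 J.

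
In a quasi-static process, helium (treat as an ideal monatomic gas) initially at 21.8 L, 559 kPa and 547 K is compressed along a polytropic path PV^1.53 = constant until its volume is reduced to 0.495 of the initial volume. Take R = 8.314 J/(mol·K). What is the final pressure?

Polytropic n=1.53: T₂ = T₁(V₁/V₂)^(n−1) = 547×(2.02)^0.53 = 794 K; P₂ = P₁(V₁/V₂)^n = 1640 kPa.

1640 kPa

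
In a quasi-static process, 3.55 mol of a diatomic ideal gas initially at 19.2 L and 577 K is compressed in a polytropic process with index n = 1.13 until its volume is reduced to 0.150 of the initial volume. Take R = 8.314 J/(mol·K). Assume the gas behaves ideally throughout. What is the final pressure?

P₁ = nRT₁/V₁ = 3.55×8.314×577/19.2 = 887 kPa.
Polytropic n=1.13: T₂ = T₁(V₁/V₂)^(n−1) = 577×(6.67)^0.13 = 738 K; P₂ = P₁(V₁/V₂)^n = 7570 kPa.

7570 kPa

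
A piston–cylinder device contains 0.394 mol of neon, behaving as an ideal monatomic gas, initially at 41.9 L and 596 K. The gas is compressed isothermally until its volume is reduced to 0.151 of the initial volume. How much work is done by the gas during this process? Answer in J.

-3690 J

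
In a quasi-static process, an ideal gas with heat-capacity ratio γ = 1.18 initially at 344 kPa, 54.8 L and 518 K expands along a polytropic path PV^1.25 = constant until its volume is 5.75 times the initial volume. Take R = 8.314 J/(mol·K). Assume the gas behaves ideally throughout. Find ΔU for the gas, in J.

-37100 J

n = P₁V₁/(RT₁) = 344×54.8/(8.314×518) = 4.38 mol.
Polytropic n=1.25: T₂ = T₁(V₁/V₂)^(n−1) = 518×(0.174)^0.25 = 335 K; P₂ = P₁(V₁/V₂)^n = 38.6 kPa.
For an ideal gas ΔU = nCvΔT with Cv = R/(γ−1) = 46.2 J/(mol·K).
ΔU = 4.38×46.2×(335−518) = -37100 J.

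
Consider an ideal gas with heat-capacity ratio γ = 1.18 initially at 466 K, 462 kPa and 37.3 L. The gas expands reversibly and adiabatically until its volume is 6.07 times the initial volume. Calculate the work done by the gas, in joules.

26500 J

n = P₁V₁/(RT₁) = 462×37.3/(8.314×466) = 4.45 mol.
Adiabatic: TV^(γ−1) = const ⇒ T₂ = 466×(0.165)^0.180 = 337 K; PV^γ = const ⇒ P₂ = 55.0 kPa.
ΔU = nCvΔT = 4.45×46.2×(337−466) = -26500 J.
Q = 0 for an adiabatic process, so W = −ΔU = 26500 J.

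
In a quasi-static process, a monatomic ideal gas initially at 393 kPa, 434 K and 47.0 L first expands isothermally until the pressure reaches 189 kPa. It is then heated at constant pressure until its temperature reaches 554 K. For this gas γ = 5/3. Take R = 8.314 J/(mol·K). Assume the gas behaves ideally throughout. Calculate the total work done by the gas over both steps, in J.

18600 J

n = P₁V₁/(RT₁) = 393×47.0/(8.314×434) = 5.12 mol.
Step 1 — Isothermal: T stays 434 K; PV = const ⇒ V₂ = 97.7 L, P₂ = 189 kPa.
ΔU = 0 (ideal gas, T constant).
W = nRT ln(V₂/V₁) = 5.12×8.314×434×ln(2.08) = 13500 J.
Q = ΔU + W = 13500 J.
State after step 1: P = 189 kPa, V = 97.7 L, T = 434 K.
Step 2 — Isobaric: P stays 189 kPa; V/T = const ⇒ T₂ = 554 K, V₂ = 125 L.
W = PΔV = 189×(125−97.7) kPa·L = 5110 J.
ΔU = nCvΔT = 5.12×12.5×(554−434) = 7660 J.
Q = ΔU + W = nCpΔT = 12800 J.
Net over both steps: W = 18600 J, Q = 26300 J, ΔU = 7660 J.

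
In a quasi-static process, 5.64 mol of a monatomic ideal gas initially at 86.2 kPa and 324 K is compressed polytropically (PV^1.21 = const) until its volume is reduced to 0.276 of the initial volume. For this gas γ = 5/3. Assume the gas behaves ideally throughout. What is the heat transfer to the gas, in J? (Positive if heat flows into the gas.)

V₁ = nRT₁/P₁ = 5.64×8.314×324/86.2 = 176 L.
Polytropic n=1.21: T₂ = T₁(V₁/V₂)^(n−1) = 324×(3.62)^0.21 = 425 K; P₂ = P₁(V₁/V₂)^n = 409 kPa.
W = (P₁V₁−P₂V₂)/(n−1) = (86.2×176−409×48.6)/0.21 = -22500 J.
ΔU = nCvΔT = 5.64×12.5×(425−324) = 7070 J.
Q = ΔU + W = -15400 J.

-15400 J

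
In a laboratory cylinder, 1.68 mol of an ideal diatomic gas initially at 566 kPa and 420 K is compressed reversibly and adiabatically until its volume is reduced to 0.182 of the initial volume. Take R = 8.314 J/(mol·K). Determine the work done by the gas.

-14300 J

V₁ = nRT₁/P₁ = 1.68×8.314×420/566 = 10.4 L.
Adiabatic: TV^(γ−1) = const ⇒ T₂ = 420×(5.49)^0.400 = 830 K; PV^γ = const ⇒ P₂ = 6150 kPa.
ΔU = nCvΔT = 1.68×20.8×(830−420) = 14300 J.
Q = 0 for an adiabatic process, so W = −ΔU = -14300 J.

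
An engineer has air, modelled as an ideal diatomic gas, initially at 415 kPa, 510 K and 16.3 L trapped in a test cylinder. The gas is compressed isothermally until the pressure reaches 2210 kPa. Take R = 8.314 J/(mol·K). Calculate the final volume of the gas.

Isothermal: T stays 510 K; PV = const ⇒ V₂ = 3.06 L, P₂ = 2210 kPa.

3.06 L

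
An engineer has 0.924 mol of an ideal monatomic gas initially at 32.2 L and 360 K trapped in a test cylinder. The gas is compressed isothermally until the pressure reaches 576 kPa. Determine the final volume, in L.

P₁ = nRT₁/V₁ = 0.924×8.314×360/32.2 = 85.9 kPa.
Isothermal: T stays 360 K; PV = const ⇒ V₂ = 4.80 L, P₂ = 576 kPa.

4.80 L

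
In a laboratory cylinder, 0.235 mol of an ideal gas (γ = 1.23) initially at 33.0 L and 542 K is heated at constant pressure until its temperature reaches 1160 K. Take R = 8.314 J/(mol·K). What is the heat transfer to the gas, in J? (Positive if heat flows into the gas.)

P₁ = nRT₁/V₁ = 0.235×8.314×542/33.0 = 32.1 kPa.
Isobaric: P stays 32.1 kPa; V/T = const ⇒ T₂ = 1160 K, V₂ = 70.6 L.
W = PΔV = 32.1×(70.6−33.0) kPa·L = 1210 J.
ΔU = nCvΔT = 0.235×36.1×(1160−542) = 5250 J.
Q = ΔU + W = nCpΔT = 6460 J.

6460 J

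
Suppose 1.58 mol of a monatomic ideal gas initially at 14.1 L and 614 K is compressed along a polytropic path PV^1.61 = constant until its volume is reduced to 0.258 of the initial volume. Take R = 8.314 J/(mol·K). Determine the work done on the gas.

17000 J

P₁ = nRT₁/V₁ = 1.58×8.314×614/14.1 = 572 kPa.
Polytropic n=1.61: T₂ = T₁(V₁/V₂)^(n−1) = 614×(3.88)^0.61 = 1400 K; P₂ = P₁(V₁/V₂)^n = 5070 kPa.
W = (P₁V₁−P₂V₂)/(n−1) = (572×14.1−5070×3.64)/0.61 = -17000 J.
Work done on the gas = −W_by = 17000 J.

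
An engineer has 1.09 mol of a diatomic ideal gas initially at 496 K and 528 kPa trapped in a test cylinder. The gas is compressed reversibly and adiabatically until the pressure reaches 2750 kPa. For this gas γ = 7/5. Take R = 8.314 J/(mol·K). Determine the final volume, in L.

2.62 L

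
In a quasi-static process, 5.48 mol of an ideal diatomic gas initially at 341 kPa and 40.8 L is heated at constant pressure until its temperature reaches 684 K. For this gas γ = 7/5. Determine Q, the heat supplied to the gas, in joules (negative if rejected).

T₁ = P₁V₁/(nR) = 341×40.8/(5.48×8.314) = 305 K.
Isobaric: P stays 341 kPa; V/T = const ⇒ T₂ = 684 K, V₂ = 91.4 L.
W = PΔV = 341×(91.4−40.8) kPa·L = 17300 J.
ΔU = nCvΔT = 5.48×20.8×(684−305) = 43100 J.
Q = ΔU + W = nCpΔT = 60400 J.

60400 J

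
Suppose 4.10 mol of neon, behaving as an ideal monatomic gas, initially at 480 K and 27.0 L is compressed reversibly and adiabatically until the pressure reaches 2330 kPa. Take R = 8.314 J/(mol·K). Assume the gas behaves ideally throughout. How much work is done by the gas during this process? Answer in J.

-17500 J

P₁ = nRT₁/V₁ = 4.10×8.314×480/27.0 = 606 kPa.
Adiabatic: T₂/T₁ = (P₂/P₁)^((γ−1)/γ) ⇒ T₂ = 480×(3.84)^0.400 = 823 K; V₂ = 12.0 L.
ΔU = nCvΔT = 4.10×12.5×(823−480) = 17500 J.
Q = 0 for an adiabatic process, so W = −ΔU = -17500 J.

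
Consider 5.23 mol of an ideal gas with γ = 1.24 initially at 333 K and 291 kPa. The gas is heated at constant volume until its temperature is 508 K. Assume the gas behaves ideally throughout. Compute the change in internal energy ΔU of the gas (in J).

V₁ = nRT₁/P₁ = 5.23×8.314×333/291 = 49.8 L.
Isochoric: V stays 49.8 L; P/T = const ⇒ T₂ = 508 K, P₂ = 444 kPa.
For an ideal gas ΔU = nCvΔT with Cv = R/(γ−1) = 34.6 J/(mol·K).
ΔU = 5.23×34.6×(508−333) = 31700 J.

31700 J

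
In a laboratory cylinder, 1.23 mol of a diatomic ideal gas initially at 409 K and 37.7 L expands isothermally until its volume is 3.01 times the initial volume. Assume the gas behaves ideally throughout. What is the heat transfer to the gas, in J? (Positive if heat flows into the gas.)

P₁ = nRT₁/V₁ = 1.23×8.314×409/37.7 = 111 kPa.
Isothermal: T stays 409 K; PV = const ⇒ V₂ = 113 L, P₂ = 36.9 kPa.
ΔU = 0 (ideal gas, T constant).
W = nRT ln(V₂/V₁) = 1.23×8.314×409×ln(3.01) = 4610 J.
Q = ΔU + W = 4610 J.

4610 J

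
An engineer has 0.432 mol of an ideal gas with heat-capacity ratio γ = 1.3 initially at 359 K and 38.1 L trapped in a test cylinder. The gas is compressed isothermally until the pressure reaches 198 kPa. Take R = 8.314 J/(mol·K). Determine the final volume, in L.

6.51 L

P₁ = nRT₁/V₁ = 0.432×8.314×359/38.1 = 33.8 kPa.
Isothermal: T stays 359 K; PV = const ⇒ V₂ = 6.51 L, P₂ = 198 kPa.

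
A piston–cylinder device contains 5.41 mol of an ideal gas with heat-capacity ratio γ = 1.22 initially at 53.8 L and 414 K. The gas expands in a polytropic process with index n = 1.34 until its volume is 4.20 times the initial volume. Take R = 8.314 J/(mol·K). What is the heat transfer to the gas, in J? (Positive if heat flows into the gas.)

-11500 J

P₁ = nRT₁/V₁ = 5.41×8.314×414/53.8 = 346 kPa.
Polytropic n=1.34: T₂ = T₁(V₁/V₂)^(n−1) = 414×(0.238)^0.34 = 254 K; P₂ = P₁(V₁/V₂)^n = 50.6 kPa.
W = (P₁V₁−P₂V₂)/(n−1) = (346×53.8−50.6×226)/0.34 = 21100 J.
ΔU = nCvΔT = 5.41×37.8×(254−414) = -32700 J.
Q = ΔU + W = -11500 J.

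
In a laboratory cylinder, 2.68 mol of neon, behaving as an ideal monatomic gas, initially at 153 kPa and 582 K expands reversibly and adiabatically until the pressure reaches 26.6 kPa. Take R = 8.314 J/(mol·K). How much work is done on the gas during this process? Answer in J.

-9790 J

V₁ = nRT₁/P₁ = 2.68×8.314×582/153 = 84.8 L.
Adiabatic: T₂/T₁ = (P₂/P₁)^((γ−1)/γ) ⇒ T₂ = 582×(0.174)^0.400 = 289 K; V₂ = 242 L.
ΔU = nCvΔT = 2.68×12.5×(289−582) = -9790 J.
Q = 0 for an adiabatic process, so W = −ΔU = 9790 J.
Work done on the gas = −W_by = -9790 J.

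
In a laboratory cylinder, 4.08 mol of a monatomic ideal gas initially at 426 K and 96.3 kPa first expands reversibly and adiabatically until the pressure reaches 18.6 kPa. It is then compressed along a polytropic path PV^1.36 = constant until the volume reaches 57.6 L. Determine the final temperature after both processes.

444 K

V₁ = nRT₁/P₁ = 4.08×8.314×426/96.3 = 150 L.
Step 1 — Adiabatic: T₂/T₁ = (P₂/P₁)^((γ−1)/γ) ⇒ T₂ = 426×(0.193)^0.400 = 221 K; V₂ = 402 L.
ΔU = nCvΔT = 4.08×12.5×(221−426) = -10400 J.
Q = 0 for an adiabatic process, so W = −ΔU = 10400 J.
State after step 1: P = 18.6 kPa, V = 402 L, T = 221 K.
Step 2 — Polytropic n=1.36: T₂ = T₁(V₁/V₂)^(n−1) = 221×(6.99)^0.36 = 444 K; P₂ = P₁(V₁/V₂)^n = 262 kPa.
W = (P₁V₁−P₂V₂)/(n−1) = (18.6×402−262×57.6)/0.36 = -21100 J.
ΔU = nCvΔT = 4.08×12.5×(444−221) = 11400 J.
Q = ΔU + W = -9690 J.
Net over both steps: W = -10600 J, Q = -9690 J, ΔU = 933 J.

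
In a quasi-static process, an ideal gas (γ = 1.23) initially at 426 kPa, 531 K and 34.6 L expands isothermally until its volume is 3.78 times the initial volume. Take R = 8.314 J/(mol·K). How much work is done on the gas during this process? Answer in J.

-19600 J

n = P₁V₁/(RT₁) = 426×34.6/(8.314×531) = 3.34 mol.
Isothermal: T stays 531 K; PV = const ⇒ V₂ = 131 L, P₂ = 113 kPa.
W = nRT ln(V₂/V₁) = 3.34×8.314×531×ln(3.78) = 19600 J.
Work done on the gas = −W_by = -19600 J.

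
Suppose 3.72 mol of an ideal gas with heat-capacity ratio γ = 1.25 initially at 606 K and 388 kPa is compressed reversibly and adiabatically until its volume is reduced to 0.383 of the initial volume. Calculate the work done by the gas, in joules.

-20300 J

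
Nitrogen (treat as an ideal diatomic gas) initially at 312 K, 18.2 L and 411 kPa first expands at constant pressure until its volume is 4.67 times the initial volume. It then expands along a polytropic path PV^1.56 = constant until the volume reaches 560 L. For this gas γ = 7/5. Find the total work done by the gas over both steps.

68100 J

n = P₁V₁/(RT₁) = 411×18.2/(8.314×312) = 2.88 mol.
Step 1 — Isobaric: P stays 411 kPa; V/T = const ⇒ T₂ = 1460 K, V₂ = 85.0 L.
W = PΔV = 411×(85.0−18.2) kPa·L = 27500 J.
ΔU = nCvΔT = 2.88×20.8×(1460−312) = 68600 J.
Q = ΔU + W = nCpΔT = 96100 J.
State after step 1: P = 411 kPa, V = 85.0 L, T = 1460 K.
Step 2 — Polytropic n=1.56: T₂ = T₁(V₁/V₂)^(n−1) = 1460×(0.152)^0.56 = 507 K; P₂ = P₁(V₁/V₂)^n = 21.7 kPa.
W = (P₁V₁−P₂V₂)/(n−1) = (411×85.0−21.7×560)/0.56 = 40700 J.
ΔU = nCvΔT = 2.88×20.8×(507−1460) = -56900 J.
Q = ΔU + W = -16300 J.
Net over both steps: W = 68100 J, Q = 79800 J, ΔU = 11700 J.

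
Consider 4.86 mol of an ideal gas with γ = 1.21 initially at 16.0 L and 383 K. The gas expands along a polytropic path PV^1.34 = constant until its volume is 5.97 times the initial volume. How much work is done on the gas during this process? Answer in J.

P₁ = nRT₁/V₁ = 4.86×8.314×383/16.0 = 967 kPa.
Polytropic n=1.34: T₂ = T₁(V₁/V₂)^(n−1) = 383×(0.168)^0.34 = 209 K; P₂ = P₁(V₁/V₂)^n = 88.3 kPa.
W = (P₁V₁−P₂V₂)/(n−1) = (967×16.0−88.3×95.5)/0.34 = 20700 J.
Work done on the gas = −W_by = -20700 J.

-20700 J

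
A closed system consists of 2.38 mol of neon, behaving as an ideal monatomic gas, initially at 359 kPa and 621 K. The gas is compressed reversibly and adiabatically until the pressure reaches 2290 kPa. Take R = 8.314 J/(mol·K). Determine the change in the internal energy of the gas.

20200 J

V₁ = nRT₁/P₁ = 2.38×8.314×621/359 = 34.2 L.
Adiabatic: T₂/T₁ = (P₂/P₁)^((γ−1)/γ) ⇒ T₂ = 621×(6.38)^0.400 = 1300 K; V₂ = 11.3 L.
For an ideal gas ΔU = nCvΔT with Cv = (3/2)R = 12.5 J/(mol·K).
ΔU = 2.38×12.5×(1300−621) = 20200 J.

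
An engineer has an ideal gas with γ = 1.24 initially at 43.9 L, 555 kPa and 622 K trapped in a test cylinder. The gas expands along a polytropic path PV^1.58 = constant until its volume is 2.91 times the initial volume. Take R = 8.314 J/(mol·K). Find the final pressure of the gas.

Polytropic n=1.58: T₂ = T₁(V₁/V₂)^(n−1) = 622×(0.344)^0.58 = 335 K; P₂ = P₁(V₁/V₂)^n = 103 kPa.

103 kPa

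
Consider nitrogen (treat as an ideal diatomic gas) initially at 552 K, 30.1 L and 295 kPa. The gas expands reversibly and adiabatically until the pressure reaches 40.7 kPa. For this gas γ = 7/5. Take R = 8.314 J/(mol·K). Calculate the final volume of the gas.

124 L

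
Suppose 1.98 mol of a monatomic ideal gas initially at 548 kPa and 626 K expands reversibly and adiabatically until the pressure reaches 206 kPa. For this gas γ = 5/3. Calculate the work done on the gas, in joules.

-5010 J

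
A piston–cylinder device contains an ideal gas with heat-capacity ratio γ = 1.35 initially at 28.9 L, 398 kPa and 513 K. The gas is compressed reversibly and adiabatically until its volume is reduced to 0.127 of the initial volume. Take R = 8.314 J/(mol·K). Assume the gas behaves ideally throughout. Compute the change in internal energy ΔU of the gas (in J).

n = P₁V₁/(RT₁) = 398×28.9/(8.314×513) = 2.70 mol.
Adiabatic: TV^(γ−1) = const ⇒ T₂ = 513×(7.87)^0.350 = 1060 K; PV^γ = const ⇒ P₂ = 6450 kPa.
For an ideal gas ΔU = nCvΔT with Cv = R/(γ−1) = 23.8 J/(mol·K).
ΔU = 2.70×23.8×(1060−513) = 34800 J.

34800 J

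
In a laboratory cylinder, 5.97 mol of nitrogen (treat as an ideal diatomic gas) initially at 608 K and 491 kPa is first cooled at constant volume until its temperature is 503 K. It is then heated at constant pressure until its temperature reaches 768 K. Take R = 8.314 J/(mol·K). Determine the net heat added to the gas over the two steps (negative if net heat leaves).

33000 J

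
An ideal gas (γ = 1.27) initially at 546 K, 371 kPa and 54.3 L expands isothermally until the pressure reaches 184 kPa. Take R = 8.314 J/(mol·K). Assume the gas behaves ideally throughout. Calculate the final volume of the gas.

Isothermal: T stays 546 K; PV = const ⇒ V₂ = 109 L, P₂ = 184 kPa.

109 L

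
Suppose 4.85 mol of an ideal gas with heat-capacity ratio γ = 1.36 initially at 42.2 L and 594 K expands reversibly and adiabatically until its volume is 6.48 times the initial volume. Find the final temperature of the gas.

P₁ = nRT₁/V₁ = 4.85×8.314×594/42.2 = 568 kPa.
Adiabatic: TV^(γ−1) = const ⇒ T₂ = 594×(0.154)^0.360 = 303 K; PV^γ = const ⇒ P₂ = 44.7 kPa.

303 K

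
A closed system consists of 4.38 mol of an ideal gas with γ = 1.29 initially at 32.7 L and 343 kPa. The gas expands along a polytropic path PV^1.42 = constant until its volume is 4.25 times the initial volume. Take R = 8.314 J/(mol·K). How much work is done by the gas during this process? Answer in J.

T₁ = P₁V₁/(nR) = 343×32.7/(4.38×8.314) = 308 K.
Polytropic n=1.42: T₂ = T₁(V₁/V₂)^(n−1) = 308×(0.235)^0.42 = 168 K; P₂ = P₁(V₁/V₂)^n = 44.0 kPa.
W = (P₁V₁−P₂V₂)/(n−1) = (343×32.7−44.0×139)/0.42 = 12200 J.

12200 J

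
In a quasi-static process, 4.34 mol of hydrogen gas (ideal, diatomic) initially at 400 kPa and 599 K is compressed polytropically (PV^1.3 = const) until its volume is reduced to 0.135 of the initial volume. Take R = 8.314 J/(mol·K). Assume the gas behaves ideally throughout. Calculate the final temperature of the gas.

1090 K

V₁ = nRT₁/P₁ = 4.34×8.314×599/400 = 54.0 L.
Polytropic n=1.3: T₂ = T₁(V₁/V₂)^(n−1) = 599×(7.41)^0.30 = 1090 K; P₂ = P₁(V₁/V₂)^n = 5400 kPa.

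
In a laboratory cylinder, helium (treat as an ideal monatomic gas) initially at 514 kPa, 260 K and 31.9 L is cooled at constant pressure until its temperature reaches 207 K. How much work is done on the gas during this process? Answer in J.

n = P₁V₁/(RT₁) = 514×31.9/(8.314×260) = 7.59 mol.
Isobaric: P stays 514 kPa; V/T = const ⇒ T₂ = 207 K, V₂ = 25.4 L.
W = PΔV = 514×(25.4−31.9) kPa·L = -3340 J.
Work done on the gas = −W_by = 3340 J.

3340 J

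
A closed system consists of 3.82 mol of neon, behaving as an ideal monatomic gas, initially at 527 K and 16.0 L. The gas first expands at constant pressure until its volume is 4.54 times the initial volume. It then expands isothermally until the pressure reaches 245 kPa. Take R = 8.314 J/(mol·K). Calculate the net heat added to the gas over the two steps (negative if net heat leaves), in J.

P₁ = nRT₁/V₁ = 3.82×8.314×527/16.0 = 1050 kPa.
Step 1 — Isobaric: P stays 1050 kPa; V/T = const ⇒ T₂ = 2390 K, V₂ = 72.6 L.
W = PΔV = 1050×(72.6−16.0) kPa·L = 59200 J.
ΔU = nCvΔT = 3.82×12.5×(2390−527) = 88900 J.
Q = ΔU + W = nCpΔT = 148000 J.
State after step 1: P = 1050 kPa, V = 72.6 L, T = 2390 K.
Step 2 — Isothermal: T stays 2390 K; PV = const ⇒ V₂ = 310 L, P₂ = 245 kPa.
ΔU = 0 (ideal gas, T constant).
W = nRT ln(V₂/V₁) = 3.82×8.314×2390×ln(4.27) = 110000 J.
Q = ΔU + W = 110000 J.
Net over both steps: W = 170000 J, Q = 258000 J, ΔU = 88900 J.

258000 J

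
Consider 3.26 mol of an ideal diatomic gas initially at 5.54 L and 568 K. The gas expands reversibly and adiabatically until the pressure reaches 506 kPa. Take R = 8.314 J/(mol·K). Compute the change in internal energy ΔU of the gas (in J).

-14800 J

P₁ = nRT₁/V₁ = 3.26×8.314×568/5.54 = 2780 kPa.
Adiabatic: T₂/T₁ = (P₂/P₁)^((γ−1)/γ) ⇒ T₂ = 568×(0.182)^0.286 = 349 K; V₂ = 18.7 L.
For an ideal gas ΔU = nCvΔT with Cv = (5/2)R = 20.8 J/(mol·K).
ΔU = 3.26×20.8×(349−568) = -14800 J.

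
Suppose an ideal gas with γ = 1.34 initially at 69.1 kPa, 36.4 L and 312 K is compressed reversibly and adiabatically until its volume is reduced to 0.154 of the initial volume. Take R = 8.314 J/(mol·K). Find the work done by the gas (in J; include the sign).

n = P₁V₁/(RT₁) = 69.1×36.4/(8.314×312) = 0.970 mol.
Adiabatic: TV^(γ−1) = const ⇒ T₂ = 312×(6.49)^0.340 = 589 K; PV^γ = const ⇒ P₂ = 848 kPa.
ΔU = nCvΔT = 0.970×24.5×(589−312) = 6580 J.
Q = 0 for an adiabatic process, so W = −ΔU = -6580 J.

-6580 J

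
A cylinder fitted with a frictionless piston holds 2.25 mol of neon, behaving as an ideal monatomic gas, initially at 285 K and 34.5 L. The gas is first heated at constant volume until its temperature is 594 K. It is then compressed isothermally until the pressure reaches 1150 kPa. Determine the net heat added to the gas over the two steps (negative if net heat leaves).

-5470 J

P₁ = nRT₁/V₁ = 2.25×8.314×285/34.5 = 155 kPa.
Step 1 — Isochoric: V stays 34.5 L; P/T = const ⇒ T₂ = 594 K, P₂ = 322 kPa.
W = 0 (no volume change).
ΔU = nCvΔT = 2.25×12.5×(594−285) = 8670 J.
Q = ΔU = 8670 J.
State after step 1: P = 322 kPa, V = 34.5 L, T = 594 K.
Step 2 — Isothermal: T stays 594 K; PV = const ⇒ V₂ = 9.66 L, P₂ = 1150 kPa.
ΔU = 0 (ideal gas, T constant).
W = nRT ln(V₂/V₁) = 2.25×8.314×594×ln(0.280) = -14100 J.
Q = ΔU + W = -14100 J.
Net over both steps: W = -14100 J, Q = -5470 J, ΔU = 8670 J.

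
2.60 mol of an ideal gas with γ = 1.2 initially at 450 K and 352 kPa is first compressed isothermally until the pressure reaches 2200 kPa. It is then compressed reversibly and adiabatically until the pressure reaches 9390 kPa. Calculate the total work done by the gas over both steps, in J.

-31100 J

V₁ = nRT₁/P₁ = 2.60×8.314×450/352 = 27.6 L.
Step 1 — Isothermal: T stays 450 K; PV = const ⇒ V₂ = 4.42 L, P₂ = 2200 kPa.
ΔU = 0 (ideal gas, T constant).
W = nRT ln(V₂/V₁) = 2.60×8.314×450×ln(0.160) = -17800 J.
Q = ΔU + W = -17800 J.
State after step 1: P = 2200 kPa, V = 4.42 L, T = 450 K.
Step 2 — Adiabatic: T₂/T₁ = (P₂/P₁)^((γ−1)/γ) ⇒ T₂ = 450×(4.27)^0.167 = 573 K; V₂ = 1.32 L.
ΔU = nCvΔT = 2.60×41.6×(573−450) = 13300 J.
Q = 0 for an adiabatic process, so W = −ΔU = -13300 J.
Net over both steps: W = -31100 J, Q = -17800 J, ΔU = 13300 J.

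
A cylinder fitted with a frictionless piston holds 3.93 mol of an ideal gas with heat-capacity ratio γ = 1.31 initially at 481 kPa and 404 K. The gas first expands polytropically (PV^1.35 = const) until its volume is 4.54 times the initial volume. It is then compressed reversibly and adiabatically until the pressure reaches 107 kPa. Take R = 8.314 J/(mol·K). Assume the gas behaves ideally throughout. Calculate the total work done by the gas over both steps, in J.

12100 J

V₁ = nRT₁/P₁ = 3.93×8.314×404/481 = 27.4 L.
Step 1 — Polytropic n=1.35: T₂ = T₁(V₁/V₂)^(n−1) = 404×(0.220)^0.35 = 238 K; P₂ = P₁(V₁/V₂)^n = 62.4 kPa.
W = (P₁V₁−P₂V₂)/(n−1) = (481×27.4−62.4×125)/0.35 = 15500 J.
ΔU = nCvΔT = 3.93×26.8×(238−404) = -17500 J.
Q = ΔU + W = -2000 J.
State after step 1: P = 62.4 kPa, V = 125 L, T = 238 K.
Step 2 — Adiabatic: T₂/T₁ = (P₂/P₁)^((γ−1)/γ) ⇒ T₂ = 238×(1.71)^0.237 = 270 K; V₂ = 82.5 L.
ΔU = nCvΔT = 3.93×26.8×(270−238) = 3410 J.
Q = 0 for an adiabatic process, so W = −ΔU = -3410 J.
Net over both steps: W = 12100 J, Q = -2000 J, ΔU = -14100 J.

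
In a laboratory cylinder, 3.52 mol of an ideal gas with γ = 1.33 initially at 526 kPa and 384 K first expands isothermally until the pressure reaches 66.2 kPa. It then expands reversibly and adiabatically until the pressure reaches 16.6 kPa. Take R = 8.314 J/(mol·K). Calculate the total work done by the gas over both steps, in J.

33200 J

V₁ = nRT₁/P₁ = 3.52×8.314×384/526 = 21.4 L.
Step 1 — Isothermal: T stays 384 K; PV = const ⇒ V₂ = 170 L, P₂ = 66.2 kPa.
ΔU = 0 (ideal gas, T constant).
W = nRT ln(V₂/V₁) = 3.52×8.314×384×ln(7.95) = 23300 J.
Q = ΔU + W = 23300 J.
State after step 1: P = 66.2 kPa, V = 170 L, T = 384 K.
Step 2 — Adiabatic: T₂/T₁ = (P₂/P₁)^((γ−1)/γ) ⇒ T₂ = 384×(0.251)^0.248 = 272 K; V₂ = 480 L.
ΔU = nCvΔT = 3.52×25.2×(272−384) = -9890 J.
Q = 0 for an adiabatic process, so W = −ΔU = 9890 J.
Net over both steps: W = 33200 J, Q = 23300 J, ΔU = -9890 J.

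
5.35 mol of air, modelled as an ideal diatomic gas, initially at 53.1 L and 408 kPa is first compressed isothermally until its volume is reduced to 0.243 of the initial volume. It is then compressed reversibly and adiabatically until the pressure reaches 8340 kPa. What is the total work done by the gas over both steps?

T₁ = P₁V₁/(nR) = 408×53.1/(5.35×8.314) = 487 K.
Step 1 — Isothermal: T stays 487 K; PV = const ⇒ V₂ = 12.9 L, P₂ = 1680 kPa.
ΔU = 0 (ideal gas, T constant).
W = nRT ln(V₂/V₁) = 5.35×8.314×487×ln(0.243) = -30600 J.
Q = ΔU + W = -30600 J.
State after step 1: P = 1680 kPa, V = 12.9 L, T = 487 K.
Step 2 — Adiabatic: T₂/T₁ = (P₂/P₁)^((γ−1)/γ) ⇒ T₂ = 487×(4.97)^0.286 = 770 K; V₂ = 4.11 L.
ΔU = nCvΔT = 5.35×20.8×(770−487) = 31500 J.
Q = 0 for an adiabatic process, so W = −ΔU = -31500 J.
Net over both steps: W = -62100 J, Q = -30600 J, ΔU = 31500 J.

-62100 J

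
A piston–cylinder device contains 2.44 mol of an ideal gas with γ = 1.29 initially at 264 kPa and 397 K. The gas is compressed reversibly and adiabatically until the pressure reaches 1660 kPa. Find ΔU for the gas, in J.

14200 J

V₁ = nRT₁/P₁ = 2.44×8.314×397/264 = 30.5 L.
Adiabatic: T₂/T₁ = (P₂/P₁)^((γ−1)/γ) ⇒ T₂ = 397×(6.29)^0.225 = 600 K; V₂ = 7.33 L.
For an ideal gas ΔU = nCvΔT with Cv = R/(γ−1) = 28.7 J/(mol·K).
ΔU = 2.44×28.7×(600−397) = 14200 J.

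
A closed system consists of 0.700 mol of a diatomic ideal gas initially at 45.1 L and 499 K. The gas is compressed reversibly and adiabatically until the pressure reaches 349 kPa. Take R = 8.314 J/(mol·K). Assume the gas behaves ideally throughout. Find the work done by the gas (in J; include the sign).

P₁ = nRT₁/V₁ = 0.700×8.314×499/45.1 = 64.4 kPa.
Adiabatic: T₂/T₁ = (P₂/P₁)^((γ−1)/γ) ⇒ T₂ = 499×(5.42)^0.286 = 809 K; V₂ = 13.5 L.
ΔU = nCvΔT = 0.700×20.8×(809−499) = 4510 J.
Q = 0 for an adiabatic process, so W = −ΔU = -4510 J.

-4510 J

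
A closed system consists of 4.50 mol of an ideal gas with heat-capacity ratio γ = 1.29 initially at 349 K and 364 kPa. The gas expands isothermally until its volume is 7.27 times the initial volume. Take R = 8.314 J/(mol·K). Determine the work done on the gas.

-25900 J

V₁ = nRT₁/P₁ = 4.50×8.314×349/364 = 35.9 L.
Isothermal: T stays 349 K; PV = const ⇒ V₂ = 261 L, P₂ = 50.1 kPa.
W = nRT ln(V₂/V₁) = 4.50×8.314×349×ln(7.27) = 25900 J.
Work done on the gas = −W_by = -25900 J.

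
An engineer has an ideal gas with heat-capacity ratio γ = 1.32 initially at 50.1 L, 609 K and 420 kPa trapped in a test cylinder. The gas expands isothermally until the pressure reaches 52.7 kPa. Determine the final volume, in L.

Isothermal: T stays 609 K; PV = const ⇒ V₂ = 399 L, P₂ = 52.7 kPa.

399 L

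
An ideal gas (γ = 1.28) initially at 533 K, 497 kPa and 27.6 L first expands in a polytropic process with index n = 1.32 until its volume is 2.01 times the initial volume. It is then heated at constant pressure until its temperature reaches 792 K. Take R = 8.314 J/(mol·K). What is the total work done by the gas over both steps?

18000 J

n = P₁V₁/(RT₁) = 497×27.6/(8.314×533) = 3.10 mol.
Step 1 — Polytropic n=1.32: T₂ = T₁(V₁/V₂)^(n−1) = 533×(0.498)^0.32 = 426 K; P₂ = P₁(V₁/V₂)^n = 198 kPa.
W = (P₁V₁−P₂V₂)/(n−1) = (497×27.6−198×55.5)/0.32 = 8580 J.
ΔU = nCvΔT = 3.10×29.7×(426−533) = -9810 J.
Q = ΔU + W = -1230 J.
State after step 1: P = 198 kPa, V = 55.5 L, T = 426 K.
Step 2 — Isobaric: P stays 198 kPa; V/T = const ⇒ T₂ = 792 K, V₂ = 103 L.
W = PΔV = 198×(103−55.5) kPa·L = 9410 J.
ΔU = nCvΔT = 3.10×29.7×(792−426) = 33600 J.
Q = ΔU + W = nCpΔT = 43000 J.
Net over both steps: W = 18000 J, Q = 41800 J, ΔU = 23800 J.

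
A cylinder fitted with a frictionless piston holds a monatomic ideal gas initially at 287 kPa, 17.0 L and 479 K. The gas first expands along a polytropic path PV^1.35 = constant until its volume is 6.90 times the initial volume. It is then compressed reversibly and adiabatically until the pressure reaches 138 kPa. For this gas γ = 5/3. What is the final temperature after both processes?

n = P₁V₁/(RT₁) = 287×17.0/(8.314×479) = 1.23 mol.
Step 1 — Polytropic n=1.35: T₂ = T₁(V₁/V₂)^(n−1) = 479×(0.145)^0.35 = 244 K; P₂ = P₁(V₁/V₂)^n = 21.2 kPa.
W = (P₁V₁−P₂V₂)/(n−1) = (287×17.0−21.2×117)/0.35 = 6850 J.
ΔU = nCvΔT = 1.23×12.5×(244−479) = -3600 J.
Q = ΔU + W = 3250 J.
State after step 1: P = 21.2 kPa, V = 117 L, T = 244 K.
Step 2 — Adiabatic: T₂/T₁ = (P₂/P₁)^((γ−1)/γ) ⇒ T₂ = 244×(6.52)^0.400 = 516 K; V₂ = 38.1 L.
ΔU = nCvΔT = 1.23×12.5×(516−244) = 4160 J.
Q = 0 for an adiabatic process, so W = −ΔU = -4160 J.
Net over both steps: W = 2690 J, Q = 3250 J, ΔU = 563 J.

516 K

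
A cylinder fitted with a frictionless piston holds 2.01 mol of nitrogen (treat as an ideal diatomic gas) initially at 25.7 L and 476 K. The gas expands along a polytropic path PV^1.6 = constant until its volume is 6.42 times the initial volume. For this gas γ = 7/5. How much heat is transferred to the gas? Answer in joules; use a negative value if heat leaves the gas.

-4460 J

P₁ = nRT₁/V₁ = 2.01×8.314×476/25.7 = 310 kPa.
Polytropic n=1.6: T₂ = T₁(V₁/V₂)^(n−1) = 476×(0.156)^0.60 = 156 K; P₂ = P₁(V₁/V₂)^n = 15.8 kPa.
W = (P₁V₁−P₂V₂)/(n−1) = (310×25.7−15.8×165)/0.60 = 8910 J.
ΔU = nCvΔT = 2.01×20.8×(156−476) = -13400 J.
Q = ΔU + W = -4460 J.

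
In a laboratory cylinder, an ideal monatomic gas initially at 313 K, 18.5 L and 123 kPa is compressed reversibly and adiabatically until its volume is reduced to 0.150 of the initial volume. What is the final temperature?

1110 K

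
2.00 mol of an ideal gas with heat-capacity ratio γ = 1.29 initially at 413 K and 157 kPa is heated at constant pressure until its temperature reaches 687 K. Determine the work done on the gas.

V₁ = nRT₁/P₁ = 2.00×8.314×413/157 = 43.7 L.
Isobaric: P stays 157 kPa; V/T = const ⇒ T₂ = 687 K, V₂ = 72.8 L.
W = PΔV = 157×(72.8−43.7) kPa·L = 4560 J.
Work done on the gas = −W_by = -4560 J.

-4560 J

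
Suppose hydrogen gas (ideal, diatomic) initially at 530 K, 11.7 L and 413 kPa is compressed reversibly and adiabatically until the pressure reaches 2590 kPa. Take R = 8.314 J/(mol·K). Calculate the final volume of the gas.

3.15 L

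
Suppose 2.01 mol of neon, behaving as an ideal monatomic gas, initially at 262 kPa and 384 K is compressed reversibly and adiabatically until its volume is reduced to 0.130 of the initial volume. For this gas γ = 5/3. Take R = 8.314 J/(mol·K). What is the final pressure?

7850 kPa

V₁ = nRT₁/P₁ = 2.01×8.314×384/262 = 24.5 L.
Adiabatic: TV^(γ−1) = const ⇒ T₂ = 384×(7.69)^0.667 = 1500 K; PV^γ = const ⇒ P₂ = 7850 kPa.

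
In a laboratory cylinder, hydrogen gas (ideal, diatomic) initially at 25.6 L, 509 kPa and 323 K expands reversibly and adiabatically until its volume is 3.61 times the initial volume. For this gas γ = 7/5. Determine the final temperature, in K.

Adiabatic: TV^(γ−1) = const ⇒ T₂ = 323×(0.277)^0.400 = 193 K; PV^γ = const ⇒ P₂ = 84.4 kPa.

193 K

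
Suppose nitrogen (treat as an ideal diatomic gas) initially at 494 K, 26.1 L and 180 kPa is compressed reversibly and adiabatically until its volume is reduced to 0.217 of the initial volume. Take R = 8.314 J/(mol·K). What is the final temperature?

910 K

Adiabatic: TV^(γ−1) = const ⇒ T₂ = 494×(4.61)^0.400 = 910 K; PV^γ = const ⇒ P₂ = 1530 kPa.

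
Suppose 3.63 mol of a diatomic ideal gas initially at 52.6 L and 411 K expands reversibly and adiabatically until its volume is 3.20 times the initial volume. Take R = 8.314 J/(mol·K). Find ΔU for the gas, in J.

P₁ = nRT₁/V₁ = 3.63×8.314×411/52.6 = 236 kPa.
Adiabatic: TV^(γ−1) = const ⇒ T₂ = 411×(0.312)^0.400 = 258 K; PV^γ = const ⇒ P₂ = 46.3 kPa.
For an ideal gas ΔU = nCvΔT with Cv = (5/2)R = 20.8 J/(mol·K).
ΔU = 3.63×20.8×(258−411) = -11500 J.

-11500 J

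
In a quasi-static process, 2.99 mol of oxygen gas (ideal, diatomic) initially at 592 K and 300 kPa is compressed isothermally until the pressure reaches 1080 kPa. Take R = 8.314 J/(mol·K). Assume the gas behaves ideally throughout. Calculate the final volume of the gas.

V₁ = nRT₁/P₁ = 2.99×8.314×592/300 = 49.1 L.
Isothermal: T stays 592 K; PV = const ⇒ V₂ = 13.6 L, P₂ = 1080 kPa.

13.6 L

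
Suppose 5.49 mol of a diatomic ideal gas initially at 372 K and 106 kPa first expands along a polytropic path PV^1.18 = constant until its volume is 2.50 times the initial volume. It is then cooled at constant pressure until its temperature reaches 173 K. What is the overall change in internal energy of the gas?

V₁ = nRT₁/P₁ = 5.49×8.314×372/106 = 160 L.
Step 1 — Polytropic n=1.18: T₂ = T₁(V₁/V₂)^(n−1) = 372×(0.400)^0.18 = 315 K; P₂ = P₁(V₁/V₂)^n = 36.0 kPa.
W = (P₁V₁−P₂V₂)/(n−1) = (106×160−36.0×400)/0.18 = 14300 J.
ΔU = nCvΔT = 5.49×20.8×(315−372) = -6450 J.
Q = ΔU + W = 7890 J.
State after step 1: P = 36.0 kPa, V = 400 L, T = 315 K.
Step 2 — Isobaric: P stays 36.0 kPa; V/T = const ⇒ T₂ = 173 K, V₂ = 220 L.
W = PΔV = 36.0×(220−400) kPa·L = -6500 J.
ΔU = nCvΔT = 5.49×20.8×(173−315) = -16300 J.
Q = ΔU + W = nCpΔT = -22800 J.
Net over both steps: W = 7840 J, Q = -14900 J, ΔU = -22700 J.

-22700 J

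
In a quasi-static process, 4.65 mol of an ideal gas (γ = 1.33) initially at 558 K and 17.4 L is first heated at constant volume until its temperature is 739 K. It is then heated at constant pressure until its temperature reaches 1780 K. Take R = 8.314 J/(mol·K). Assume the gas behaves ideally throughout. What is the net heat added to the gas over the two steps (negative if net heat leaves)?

P₁ = nRT₁/V₁ = 4.65×8.314×558/17.4 = 1240 kPa.
Step 1 — Isochoric: V stays 17.4 L; P/T = const ⇒ T₂ = 739 K, P₂ = 1640 kPa.
W = 0 (no volume change).
ΔU = nCvΔT = 4.65×25.2×(739−558) = 21200 J.
Q = ΔU = 21200 J.
State after step 1: P = 1640 kPa, V = 17.4 L, T = 739 K.
Step 2 — Isobaric: P stays 1640 kPa; V/T = const ⇒ T₂ = 1780 K, V₂ = 41.9 L.
W = PΔV = 1640×(41.9−17.4) kPa·L = 40200 J.
ΔU = nCvΔT = 4.65×25.2×(1780−739) = 122000 J.
Q = ΔU + W = nCpΔT = 162000 J.
Net over both steps: W = 40200 J, Q = 183000 J, ΔU = 143000 J.

183000 J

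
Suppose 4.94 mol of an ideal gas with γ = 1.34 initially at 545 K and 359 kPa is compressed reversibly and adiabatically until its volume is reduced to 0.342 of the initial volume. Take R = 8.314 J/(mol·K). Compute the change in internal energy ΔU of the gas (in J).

V₁ = nRT₁/P₁ = 4.94×8.314×545/359 = 62.4 L.
Adiabatic: TV^(γ−1) = const ⇒ T₂ = 545×(2.92)^0.340 = 785 K; PV^γ = const ⇒ P₂ = 1510 kPa.
For an ideal gas ΔU = nCvΔT with Cv = R/(γ−1) = 24.5 J/(mol·K).
ΔU = 4.94×24.5×(785−545) = 29000 J.

29000 J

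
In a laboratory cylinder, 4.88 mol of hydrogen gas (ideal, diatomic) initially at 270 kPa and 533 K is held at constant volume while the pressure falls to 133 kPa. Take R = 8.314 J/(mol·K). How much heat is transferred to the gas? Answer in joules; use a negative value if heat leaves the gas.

-27400 J

V₁ = nRT₁/P₁ = 4.88×8.314×533/270 = 80.1 L.
Isochoric: V stays 80.1 L; P/T = const ⇒ T₂ = 263 K, P₂ = 133 kPa.
W = 0 (no volume change).
ΔU = nCvΔT = 4.88×20.8×(263−533) = -27400 J.
Q = ΔU = -27400 J.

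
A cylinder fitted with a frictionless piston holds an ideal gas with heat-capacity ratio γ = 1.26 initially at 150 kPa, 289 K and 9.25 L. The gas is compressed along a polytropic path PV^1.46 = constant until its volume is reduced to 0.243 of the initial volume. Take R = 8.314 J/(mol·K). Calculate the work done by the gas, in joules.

-2770 J

n = P₁V₁/(RT₁) = 150×9.25/(8.314×289) = 0.577 mol.
Polytropic n=1.46: T₂ = T₁(V₁/V₂)^(n−1) = 289×(4.12)^0.46 = 554 K; P₂ = P₁(V₁/V₂)^n = 1180 kPa.
W = (P₁V₁−P₂V₂)/(n−1) = (150×9.25−1180×2.25)/0.46 = -2770 J.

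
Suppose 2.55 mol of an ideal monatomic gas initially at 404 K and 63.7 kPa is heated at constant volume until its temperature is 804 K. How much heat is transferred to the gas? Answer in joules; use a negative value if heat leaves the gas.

12700 J

V₁ = nRT₁/P₁ = 2.55×8.314×404/63.7 = 134 L.
Isochoric: V stays 134 L; P/T = const ⇒ T₂ = 804 K, P₂ = 127 kPa.
W = 0 (no volume change).
ΔU = nCvΔT = 2.55×12.5×(804−404) = 12700 J.
Q = ΔU = 12700 J.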